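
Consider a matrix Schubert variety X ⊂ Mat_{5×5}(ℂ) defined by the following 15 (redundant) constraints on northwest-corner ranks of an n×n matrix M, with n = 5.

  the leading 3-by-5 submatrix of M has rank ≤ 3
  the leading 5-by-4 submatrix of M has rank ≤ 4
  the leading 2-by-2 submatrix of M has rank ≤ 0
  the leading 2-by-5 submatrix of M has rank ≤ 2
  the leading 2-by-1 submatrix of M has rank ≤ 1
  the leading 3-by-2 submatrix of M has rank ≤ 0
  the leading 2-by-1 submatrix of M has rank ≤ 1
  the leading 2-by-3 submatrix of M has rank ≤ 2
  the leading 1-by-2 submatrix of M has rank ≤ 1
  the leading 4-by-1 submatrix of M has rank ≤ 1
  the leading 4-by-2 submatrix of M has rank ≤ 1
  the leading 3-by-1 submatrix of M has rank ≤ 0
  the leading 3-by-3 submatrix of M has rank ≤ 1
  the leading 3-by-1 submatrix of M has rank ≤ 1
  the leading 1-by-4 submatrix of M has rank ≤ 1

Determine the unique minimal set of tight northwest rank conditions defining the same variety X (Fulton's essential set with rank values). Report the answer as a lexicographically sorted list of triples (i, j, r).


Propagating the 15 rank bounds to every northwest block:

  row 1: 0 0 1 1 1
  row 2: 0 0 1 2 2
  row 3: 0 0 1 2 3
  row 4: 1 1 2 3 4
  row 5: 1 2 3 4 5

giving w = (3, 4, 5, 1, 2) via Δ²R.

Fulton essential set (1 of the 6 Rothe cells):

[(3, 2, 0)]


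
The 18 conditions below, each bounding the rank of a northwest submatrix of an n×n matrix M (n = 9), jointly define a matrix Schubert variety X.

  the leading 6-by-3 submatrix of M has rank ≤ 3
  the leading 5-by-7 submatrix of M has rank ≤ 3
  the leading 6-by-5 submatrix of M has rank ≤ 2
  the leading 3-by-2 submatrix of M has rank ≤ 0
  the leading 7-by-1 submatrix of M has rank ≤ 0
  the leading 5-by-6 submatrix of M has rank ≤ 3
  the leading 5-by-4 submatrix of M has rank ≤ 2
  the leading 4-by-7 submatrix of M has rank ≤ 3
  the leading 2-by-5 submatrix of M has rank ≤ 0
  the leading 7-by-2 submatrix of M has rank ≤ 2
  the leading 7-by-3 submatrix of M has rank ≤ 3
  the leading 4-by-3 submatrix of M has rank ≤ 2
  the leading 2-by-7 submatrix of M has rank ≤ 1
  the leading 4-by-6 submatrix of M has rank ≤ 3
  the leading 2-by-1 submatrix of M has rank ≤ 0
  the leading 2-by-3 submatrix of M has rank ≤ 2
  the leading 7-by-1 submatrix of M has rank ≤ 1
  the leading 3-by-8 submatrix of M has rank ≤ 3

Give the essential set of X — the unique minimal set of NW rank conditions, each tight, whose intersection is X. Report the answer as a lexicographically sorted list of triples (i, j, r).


Propagating the 18 rank bounds to every northwest block:

  row 1: 0  0  0  0  0  1  1  1  1
  row 2: 0  0  0  0  0  1  1  2  2
  row 3: 0  0  1  1  1  2  2  3  3
  row 4: 0  1  2  2  2  3  3  4  4
  row 5: 0  1  2  2  2  3  3  4  5
  row 6: 0  1  2  2  2  3  4  5  6
  row 7: 0  1  2  3  3  4  5  6  7
  row 8: 1  2  3  4  4  5  6  7  8
  row 9: 1  2  3  4  5  6  7  8  9

reading off 1-entries of Δ²R: w = (6, 8, 3, 2, 9, 7, 4, 1, 5).

|D(w)|=22, |Ess(w)|=6:

[(2, 5, 0), (2, 7, 1), (3, 2, 0), (5, 7, 3), (6, 5, 2), (7, 1, 0)]


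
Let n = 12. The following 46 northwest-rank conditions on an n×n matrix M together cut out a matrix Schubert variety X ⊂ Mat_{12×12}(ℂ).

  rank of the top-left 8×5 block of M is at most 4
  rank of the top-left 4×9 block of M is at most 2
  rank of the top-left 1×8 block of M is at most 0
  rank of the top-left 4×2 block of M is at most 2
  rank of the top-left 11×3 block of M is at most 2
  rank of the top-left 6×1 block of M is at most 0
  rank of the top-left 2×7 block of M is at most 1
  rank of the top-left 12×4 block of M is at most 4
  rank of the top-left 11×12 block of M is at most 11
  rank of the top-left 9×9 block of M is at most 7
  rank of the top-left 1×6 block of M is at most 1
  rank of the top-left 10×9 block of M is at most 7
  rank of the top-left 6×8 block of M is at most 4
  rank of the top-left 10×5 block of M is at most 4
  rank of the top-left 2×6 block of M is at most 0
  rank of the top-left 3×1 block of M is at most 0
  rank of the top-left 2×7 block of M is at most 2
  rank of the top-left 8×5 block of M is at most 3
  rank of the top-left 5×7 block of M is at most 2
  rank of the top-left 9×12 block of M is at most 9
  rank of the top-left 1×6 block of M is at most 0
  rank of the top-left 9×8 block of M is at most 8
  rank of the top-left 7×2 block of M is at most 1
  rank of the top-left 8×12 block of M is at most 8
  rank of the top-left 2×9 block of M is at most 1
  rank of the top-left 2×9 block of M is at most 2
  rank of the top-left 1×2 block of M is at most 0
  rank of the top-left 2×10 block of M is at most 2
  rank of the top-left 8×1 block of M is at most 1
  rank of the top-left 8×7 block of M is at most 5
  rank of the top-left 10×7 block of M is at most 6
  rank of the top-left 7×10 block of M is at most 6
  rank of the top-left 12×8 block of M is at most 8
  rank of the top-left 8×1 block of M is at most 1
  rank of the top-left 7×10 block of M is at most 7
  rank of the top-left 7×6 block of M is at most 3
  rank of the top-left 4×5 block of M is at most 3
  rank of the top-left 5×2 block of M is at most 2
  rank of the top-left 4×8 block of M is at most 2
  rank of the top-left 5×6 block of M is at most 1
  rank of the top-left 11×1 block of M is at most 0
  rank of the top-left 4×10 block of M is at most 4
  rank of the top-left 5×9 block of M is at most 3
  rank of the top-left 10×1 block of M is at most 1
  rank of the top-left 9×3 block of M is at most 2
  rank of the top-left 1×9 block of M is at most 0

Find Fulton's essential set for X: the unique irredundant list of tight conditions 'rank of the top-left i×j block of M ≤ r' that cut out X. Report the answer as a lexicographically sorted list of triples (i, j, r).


Rank table r_w(12×12) implied by the 46 constraints:

  0 | 0 | 0 | 0 | 0 | 0 | 0 | 0 | 0 | 1 | 1 | 1
  0 | 0 | 0 | 0 | 0 | 0 | 1 | 1 | 1 | 2 | 2 | 2
  0 | 1 | 1 | 1 | 1 | 1 | 2 | 2 | 2 | 3 | 3 | 3
  0 | 1 | 1 | 1 | 1 | 1 | 2 | 2 | 2 | 3 | 4 | 4
  0 | 1 | 1 | 1 | 1 | 1 | 2 | 3 | 3 | 4 | 5 | 5
  0 | 1 | 2 | 2 | 2 | 2 | 3 | 4 | 4 | 5 | 6 | 6
  0 | 1 | 2 | 3 | 3 | 3 | 4 | 5 | 5 | 6 | 7 | 7
  0 | 1 | 2 | 3 | 3 | 4 | 5 | 6 | 6 | 7 | 8 | 8
  0 | 1 | 2 | 3 | 4 | 5 | 6 | 7 | 7 | 8 | 9 | 9
  0 | 1 | 2 | 3 | 4 | 5 | 6 | 7 | 7 | 8 | 9 | 10
  0 | 1 | 2 | 3 | 4 | 5 | 6 | 7 | 8 | 9 | 10 | 11
  1 | 2 | 3 | 4 | 5 | 6 | 7 | 8 | 9 | 10 | 11 | 12

hence w(1..12) = (10, 7, 2, 11, 8, 3, 4, 6, 5, 12, 9, 1).

7 SE-corners of the 36-cell Rothe diagram give Ess(w):

[(1, 9, 0), (2, 6, 0), (4, 9, 2), (5, 6, 1), (8, 5, 3), (10, 9, 7), (11, 1, 0)]


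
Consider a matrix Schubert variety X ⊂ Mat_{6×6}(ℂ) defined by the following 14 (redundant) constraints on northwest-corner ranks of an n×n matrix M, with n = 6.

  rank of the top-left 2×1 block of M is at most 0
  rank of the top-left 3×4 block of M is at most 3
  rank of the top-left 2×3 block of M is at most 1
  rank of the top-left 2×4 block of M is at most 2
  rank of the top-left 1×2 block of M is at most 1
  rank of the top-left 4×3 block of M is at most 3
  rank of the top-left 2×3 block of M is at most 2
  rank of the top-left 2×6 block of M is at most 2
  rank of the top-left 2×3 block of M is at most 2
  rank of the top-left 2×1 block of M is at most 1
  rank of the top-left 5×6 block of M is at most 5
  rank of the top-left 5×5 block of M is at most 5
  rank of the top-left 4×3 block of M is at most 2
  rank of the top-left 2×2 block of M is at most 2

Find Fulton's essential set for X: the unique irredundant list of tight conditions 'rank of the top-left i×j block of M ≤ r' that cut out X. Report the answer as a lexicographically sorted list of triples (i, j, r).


Rank table r_w(6×6) implied by the 14 constraints:

  i=1: 0, 1, 1, 1, 1, 1
  i=2: 0, 1, 1, 2, 2, 2
  i=3: 1, 2, 2, 3, 3, 3
  i=4: 1, 2, 2, 3, 4, 4
  i=5: 1, 2, 3, 4, 5, 5
  i=6: 1, 2, 3, 4, 5, 6

second differences of R give the permutation w = (2, 4, 1, 5, 3, 6).

D(w) has 4 cells with 3 SE-corners; essential set:

[(2, 1, 0), (2, 3, 1), (4, 3, 2)]


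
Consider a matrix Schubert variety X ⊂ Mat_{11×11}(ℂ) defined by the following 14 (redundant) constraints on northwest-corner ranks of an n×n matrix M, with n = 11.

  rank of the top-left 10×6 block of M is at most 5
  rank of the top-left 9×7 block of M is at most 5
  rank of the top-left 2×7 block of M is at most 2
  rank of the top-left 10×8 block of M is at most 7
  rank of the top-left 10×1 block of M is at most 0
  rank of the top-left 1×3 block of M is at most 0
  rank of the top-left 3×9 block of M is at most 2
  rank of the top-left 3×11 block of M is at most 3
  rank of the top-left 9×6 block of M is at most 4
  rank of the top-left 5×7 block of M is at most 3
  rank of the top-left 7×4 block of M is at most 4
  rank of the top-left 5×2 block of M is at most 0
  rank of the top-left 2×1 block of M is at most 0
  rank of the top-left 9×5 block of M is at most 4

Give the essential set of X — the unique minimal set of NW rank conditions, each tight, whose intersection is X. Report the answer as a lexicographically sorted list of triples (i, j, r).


The tightest implied rank at each (i,j), from the 14 conditions:

  0  0  0  1  1  1  1  1  1  1  1
  0  0  1  2  2  2  2  2  2  2  2
  0  0  1  2  2  2  2  2  2  3  3
  0  0  1  2  3  3  3  3  3  4  4
  0  0  1  2  3  3  3  4  4  5  5
  0  1  2  3  4  4  4  5  5  6  6
  0  1  2  3  4  4  5  6  6  7  7
  0  1  2  3  4  4  5  6  7  8  8
  0  1  2  3  4  4  5  6  7  8  9
  0  1  2  3  4  5  6  7  8  9  10
  1  2  3  4  5  6  7  8  9  10  11

second differences of R give the permutation w = (4, 3, 10, 5, 8, 2, 7, 9, 11, 6, 1).

|D(w)|=26, |Ess(w)|=6:

[(1, 3, 0), (3, 9, 2), (5, 2, 0), (5, 7, 3), (9, 6, 4), (10, 1, 0)]


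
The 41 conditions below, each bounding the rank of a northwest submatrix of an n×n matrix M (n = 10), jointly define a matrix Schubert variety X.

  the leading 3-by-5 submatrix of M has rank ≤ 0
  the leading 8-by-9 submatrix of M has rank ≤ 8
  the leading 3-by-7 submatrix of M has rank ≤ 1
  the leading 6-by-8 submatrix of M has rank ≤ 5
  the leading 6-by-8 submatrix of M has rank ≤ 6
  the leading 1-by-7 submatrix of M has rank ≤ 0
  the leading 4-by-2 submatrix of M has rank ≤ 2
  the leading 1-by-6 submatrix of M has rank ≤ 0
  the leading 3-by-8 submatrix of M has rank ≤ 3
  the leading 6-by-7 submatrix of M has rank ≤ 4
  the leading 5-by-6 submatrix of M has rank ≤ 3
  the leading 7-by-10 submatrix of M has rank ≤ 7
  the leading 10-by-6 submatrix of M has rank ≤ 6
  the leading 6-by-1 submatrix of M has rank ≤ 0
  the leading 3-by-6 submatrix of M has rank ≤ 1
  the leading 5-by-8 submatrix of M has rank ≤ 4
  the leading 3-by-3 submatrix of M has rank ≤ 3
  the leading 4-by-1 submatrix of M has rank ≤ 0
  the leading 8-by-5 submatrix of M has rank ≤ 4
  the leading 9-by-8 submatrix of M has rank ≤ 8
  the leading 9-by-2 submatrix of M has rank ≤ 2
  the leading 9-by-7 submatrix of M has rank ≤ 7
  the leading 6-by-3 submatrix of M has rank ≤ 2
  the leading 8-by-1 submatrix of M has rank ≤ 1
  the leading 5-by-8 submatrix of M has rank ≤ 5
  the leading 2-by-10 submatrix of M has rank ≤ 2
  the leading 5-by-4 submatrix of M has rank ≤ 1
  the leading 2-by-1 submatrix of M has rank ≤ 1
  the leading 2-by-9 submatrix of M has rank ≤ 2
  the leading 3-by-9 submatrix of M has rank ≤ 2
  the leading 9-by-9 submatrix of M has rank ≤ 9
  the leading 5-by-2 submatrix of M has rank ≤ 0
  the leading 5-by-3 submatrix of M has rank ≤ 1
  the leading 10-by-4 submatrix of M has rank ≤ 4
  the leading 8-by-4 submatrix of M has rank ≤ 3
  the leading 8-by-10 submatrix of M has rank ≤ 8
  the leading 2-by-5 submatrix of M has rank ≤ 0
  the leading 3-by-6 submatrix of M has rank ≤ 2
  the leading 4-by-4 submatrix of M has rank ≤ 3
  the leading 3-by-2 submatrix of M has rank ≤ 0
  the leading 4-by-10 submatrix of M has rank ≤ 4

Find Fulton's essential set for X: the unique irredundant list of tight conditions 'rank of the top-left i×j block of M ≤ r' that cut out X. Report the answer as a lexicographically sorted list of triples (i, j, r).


Computing R[i][j] = min implied NW-rank bound (n=10, 41 conditions):

  0 0 0 0 0 0 0 1 1 1
  0 0 0 0 0 1 1 2 2 2
  0 0 0 0 0 1 1 2 2 3
  0 0 1 1 1 2 2 3 3 4
  0 0 1 1 2 3 3 4 4 5
  0 1 2 2 3 4 4 5 5 6
  1 2 3 3 4 5 5 6 6 7
  1 2 3 3 4 5 6 7 7 8
  1 2 3 4 5 6 7 8 8 9
  1 2 3 4 5 6 7 8 9 10

second differences of R give the permutation w = (8, 6, 10, 3, 5, 2, 1, 7, 4, 9).

D(w) has 26 cells with 8 SE-corners; essential set:

[(1, 7, 0), (3, 5, 0), (3, 7, 1), (3, 9, 2), (5, 2, 0), (5, 4, 1), (6, 1, 0), (8, 4, 3)]


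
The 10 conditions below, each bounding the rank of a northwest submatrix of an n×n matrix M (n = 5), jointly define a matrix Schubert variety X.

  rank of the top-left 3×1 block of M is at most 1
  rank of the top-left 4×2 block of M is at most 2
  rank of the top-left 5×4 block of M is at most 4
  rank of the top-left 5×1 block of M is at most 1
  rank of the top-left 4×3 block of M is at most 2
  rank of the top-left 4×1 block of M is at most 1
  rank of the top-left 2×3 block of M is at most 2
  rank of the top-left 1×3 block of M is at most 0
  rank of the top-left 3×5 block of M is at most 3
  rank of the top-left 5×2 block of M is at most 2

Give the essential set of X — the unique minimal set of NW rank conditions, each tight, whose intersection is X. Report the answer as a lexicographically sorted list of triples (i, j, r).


Computing R[i][j] = min implied NW-rank bound (n=5, 10 conditions):

  0 0 0 1 1
  1 1 1 2 2
  1 2 2 3 3
  1 2 2 3 4
  1 2 3 4 5

second differences of R give the permutation w = (4, 1, 2, 5, 3).

Rothe diagram D(w) (4 cells), 2 SE-corners (essential conditions):

[(1, 3, 0), (4, 3, 2)]


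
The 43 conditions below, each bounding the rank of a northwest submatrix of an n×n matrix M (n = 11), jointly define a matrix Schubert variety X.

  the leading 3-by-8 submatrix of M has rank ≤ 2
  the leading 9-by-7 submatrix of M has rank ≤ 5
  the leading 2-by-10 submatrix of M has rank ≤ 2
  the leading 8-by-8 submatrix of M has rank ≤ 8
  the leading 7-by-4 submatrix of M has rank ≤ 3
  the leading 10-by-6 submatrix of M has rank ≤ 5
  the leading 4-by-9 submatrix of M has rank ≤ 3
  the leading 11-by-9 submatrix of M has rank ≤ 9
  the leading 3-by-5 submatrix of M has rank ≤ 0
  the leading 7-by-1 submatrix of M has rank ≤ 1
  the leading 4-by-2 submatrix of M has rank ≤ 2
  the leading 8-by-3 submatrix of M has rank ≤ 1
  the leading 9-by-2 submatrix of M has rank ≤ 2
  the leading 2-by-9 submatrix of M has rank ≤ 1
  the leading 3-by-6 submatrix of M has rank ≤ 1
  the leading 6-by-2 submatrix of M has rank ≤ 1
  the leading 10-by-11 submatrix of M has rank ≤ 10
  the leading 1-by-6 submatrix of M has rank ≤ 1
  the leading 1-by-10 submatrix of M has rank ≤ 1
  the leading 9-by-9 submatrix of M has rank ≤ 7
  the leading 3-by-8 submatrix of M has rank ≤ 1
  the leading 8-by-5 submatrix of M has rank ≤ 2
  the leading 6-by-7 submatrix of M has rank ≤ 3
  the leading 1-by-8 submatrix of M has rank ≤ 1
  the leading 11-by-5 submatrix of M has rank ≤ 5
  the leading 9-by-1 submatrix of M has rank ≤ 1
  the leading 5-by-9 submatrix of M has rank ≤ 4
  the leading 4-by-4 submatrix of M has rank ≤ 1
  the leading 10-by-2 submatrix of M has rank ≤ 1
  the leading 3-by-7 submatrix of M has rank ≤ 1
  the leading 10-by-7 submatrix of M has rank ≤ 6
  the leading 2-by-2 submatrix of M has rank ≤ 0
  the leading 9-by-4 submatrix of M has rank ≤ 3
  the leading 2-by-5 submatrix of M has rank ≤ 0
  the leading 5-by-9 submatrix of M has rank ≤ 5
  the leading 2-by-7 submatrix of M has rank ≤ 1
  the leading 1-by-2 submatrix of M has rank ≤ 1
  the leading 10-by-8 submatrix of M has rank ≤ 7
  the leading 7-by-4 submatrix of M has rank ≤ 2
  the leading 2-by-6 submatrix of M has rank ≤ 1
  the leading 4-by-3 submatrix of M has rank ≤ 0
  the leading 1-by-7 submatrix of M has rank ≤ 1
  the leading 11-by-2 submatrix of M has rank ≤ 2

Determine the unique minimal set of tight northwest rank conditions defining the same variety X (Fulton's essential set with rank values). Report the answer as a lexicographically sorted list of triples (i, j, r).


Recovering R(i,j) via the rank-extension bound from the 43 conditions:

  0 | 0 | 0 | 0 | 0 | 1 | 1 | 1 | 1 | 1 | 1
  0 | 0 | 0 | 0 | 0 | 1 | 1 | 1 | 1 | 2 | 2
  0 | 0 | 0 | 0 | 0 | 1 | 1 | 1 | 2 | 3 | 3
  0 | 0 | 0 | 1 | 1 | 2 | 2 | 2 | 3 | 4 | 4
  1 | 1 | 1 | 2 | 2 | 3 | 3 | 3 | 4 | 5 | 5
  1 | 1 | 1 | 2 | 2 | 3 | 3 | 4 | 5 | 6 | 6
  1 | 1 | 1 | 2 | 2 | 3 | 4 | 5 | 6 | 7 | 7
  1 | 1 | 1 | 2 | 2 | 3 | 4 | 5 | 6 | 7 | 8
  1 | 1 | 2 | 3 | 3 | 4 | 5 | 6 | 7 | 8 | 9
  1 | 1 | 2 | 3 | 4 | 5 | 6 | 7 | 8 | 9 | 10
  1 | 2 | 3 | 4 | 5 | 6 | 7 | 8 | 9 | 10 | 11

reading off 1-entries of Δ²R: w = (6, 10, 9, 4, 1, 8, 7, 11, 3, 5, 2).

|D(w)|=35, |Ess(w)|=8:

[(2, 9, 1), (3, 5, 0), (3, 8, 1), (4, 3, 0), (6, 7, 3), (8, 3, 1), (8, 5, 2), (10, 2, 1)]


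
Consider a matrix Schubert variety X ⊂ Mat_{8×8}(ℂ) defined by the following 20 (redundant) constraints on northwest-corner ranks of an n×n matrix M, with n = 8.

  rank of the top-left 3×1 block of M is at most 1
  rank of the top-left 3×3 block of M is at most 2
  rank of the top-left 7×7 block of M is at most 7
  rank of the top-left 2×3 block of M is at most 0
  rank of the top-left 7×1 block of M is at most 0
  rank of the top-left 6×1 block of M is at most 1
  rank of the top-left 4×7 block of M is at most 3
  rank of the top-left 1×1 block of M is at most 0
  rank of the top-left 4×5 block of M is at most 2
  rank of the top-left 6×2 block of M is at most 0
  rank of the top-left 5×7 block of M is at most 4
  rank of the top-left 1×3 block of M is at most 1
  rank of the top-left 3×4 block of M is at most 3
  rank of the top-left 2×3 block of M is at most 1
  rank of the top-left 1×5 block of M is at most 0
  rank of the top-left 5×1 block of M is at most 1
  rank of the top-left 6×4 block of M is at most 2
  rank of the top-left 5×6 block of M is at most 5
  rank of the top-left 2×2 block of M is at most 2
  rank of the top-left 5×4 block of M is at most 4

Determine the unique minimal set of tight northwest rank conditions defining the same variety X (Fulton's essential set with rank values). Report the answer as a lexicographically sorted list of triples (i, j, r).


Computing R[i][j] = min implied NW-rank bound (n=8, 20 conditions):

  R[1]: 0 | 0 | 0 | 0 | 0 | 1 | 1 | 1
  R[2]: 0 | 0 | 0 | 1 | 1 | 2 | 2 | 2
  R[3]: 0 | 0 | 1 | 2 | 2 | 3 | 3 | 3
  R[4]: 0 | 0 | 1 | 2 | 2 | 3 | 3 | 4
  R[5]: 0 | 0 | 1 | 2 | 3 | 4 | 4 | 5
  R[6]: 0 | 0 | 1 | 2 | 3 | 4 | 5 | 6
  R[7]: 0 | 1 | 2 | 3 | 4 | 5 | 6 | 7
  R[8]: 1 | 2 | 3 | 4 | 5 | 6 | 7 | 8

the unique w with this rank table is (6, 4, 3, 8, 5, 7, 2, 1).

|D(w)|=19, |Ess(w)|=6:

[(1, 5, 0), (2, 3, 0), (4, 5, 2), (4, 7, 3), (6, 2, 0), (7, 1, 0)]


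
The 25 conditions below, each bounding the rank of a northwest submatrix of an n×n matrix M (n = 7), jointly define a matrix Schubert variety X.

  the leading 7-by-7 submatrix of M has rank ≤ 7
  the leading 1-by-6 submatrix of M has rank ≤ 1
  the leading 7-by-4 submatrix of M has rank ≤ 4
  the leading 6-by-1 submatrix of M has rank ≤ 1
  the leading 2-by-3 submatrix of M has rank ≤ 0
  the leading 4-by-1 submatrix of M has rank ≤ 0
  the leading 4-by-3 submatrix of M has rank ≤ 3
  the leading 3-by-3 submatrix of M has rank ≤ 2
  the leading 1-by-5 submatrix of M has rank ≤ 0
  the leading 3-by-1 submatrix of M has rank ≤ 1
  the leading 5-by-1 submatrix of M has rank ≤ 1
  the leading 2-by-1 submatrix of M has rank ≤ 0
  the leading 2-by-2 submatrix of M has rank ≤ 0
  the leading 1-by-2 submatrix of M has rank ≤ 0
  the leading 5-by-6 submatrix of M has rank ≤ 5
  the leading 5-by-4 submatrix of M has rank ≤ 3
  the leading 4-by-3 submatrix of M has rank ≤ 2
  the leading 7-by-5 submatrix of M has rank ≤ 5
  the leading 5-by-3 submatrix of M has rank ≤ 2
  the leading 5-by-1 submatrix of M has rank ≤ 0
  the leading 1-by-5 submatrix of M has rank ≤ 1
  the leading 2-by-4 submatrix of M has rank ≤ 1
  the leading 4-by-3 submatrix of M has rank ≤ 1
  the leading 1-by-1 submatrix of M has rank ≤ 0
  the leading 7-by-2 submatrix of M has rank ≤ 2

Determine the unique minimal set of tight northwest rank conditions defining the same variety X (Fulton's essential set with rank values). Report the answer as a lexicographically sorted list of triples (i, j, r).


Reconstructing r_w from the 25 given conditions:

  i=1: 0  0  0  0  0  1  1
  i=2: 0  0  0  1  1  2  2
  i=3: 0  1  1  2  2  3  3
  i=4: 0  1  1  2  3  4  4
  i=5: 0  1  2  3  4  5  5
  i=6: 1  2  3  4  5  6  6
  i=7: 1  2  3  4  5  6  7

so w = (6, 4, 2, 5, 3, 1, 7).

4 SE-corners of the 12-cell Rothe diagram give Ess(w):

[(1, 5, 0), (2, 3, 0), (4, 3, 1), (5, 1, 0)]


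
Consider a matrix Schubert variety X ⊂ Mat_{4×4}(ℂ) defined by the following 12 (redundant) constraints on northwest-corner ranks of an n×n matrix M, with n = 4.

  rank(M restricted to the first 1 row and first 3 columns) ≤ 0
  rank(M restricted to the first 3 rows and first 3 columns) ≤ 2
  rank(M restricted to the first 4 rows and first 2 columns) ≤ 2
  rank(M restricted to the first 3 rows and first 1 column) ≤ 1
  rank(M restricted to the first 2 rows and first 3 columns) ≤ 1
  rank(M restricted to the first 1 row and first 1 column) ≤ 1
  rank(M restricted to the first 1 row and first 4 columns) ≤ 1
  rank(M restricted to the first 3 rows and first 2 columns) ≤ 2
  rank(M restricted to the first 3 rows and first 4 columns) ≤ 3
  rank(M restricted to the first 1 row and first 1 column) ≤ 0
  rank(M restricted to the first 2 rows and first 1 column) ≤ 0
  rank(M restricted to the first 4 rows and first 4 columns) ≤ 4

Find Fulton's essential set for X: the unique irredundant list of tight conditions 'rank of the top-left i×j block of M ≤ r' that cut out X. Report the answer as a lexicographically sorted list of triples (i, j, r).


Rank table r_w(4×4) implied by the 12 constraints:

  0, 0, 0, 1
  0, 1, 1, 2
  1, 2, 2, 3
  1, 2, 3, 4

so w = (4, 2, 1, 3).

|D(w)|=4, |Ess(w)|=2:

[(1, 3, 0), (2, 1, 0)]


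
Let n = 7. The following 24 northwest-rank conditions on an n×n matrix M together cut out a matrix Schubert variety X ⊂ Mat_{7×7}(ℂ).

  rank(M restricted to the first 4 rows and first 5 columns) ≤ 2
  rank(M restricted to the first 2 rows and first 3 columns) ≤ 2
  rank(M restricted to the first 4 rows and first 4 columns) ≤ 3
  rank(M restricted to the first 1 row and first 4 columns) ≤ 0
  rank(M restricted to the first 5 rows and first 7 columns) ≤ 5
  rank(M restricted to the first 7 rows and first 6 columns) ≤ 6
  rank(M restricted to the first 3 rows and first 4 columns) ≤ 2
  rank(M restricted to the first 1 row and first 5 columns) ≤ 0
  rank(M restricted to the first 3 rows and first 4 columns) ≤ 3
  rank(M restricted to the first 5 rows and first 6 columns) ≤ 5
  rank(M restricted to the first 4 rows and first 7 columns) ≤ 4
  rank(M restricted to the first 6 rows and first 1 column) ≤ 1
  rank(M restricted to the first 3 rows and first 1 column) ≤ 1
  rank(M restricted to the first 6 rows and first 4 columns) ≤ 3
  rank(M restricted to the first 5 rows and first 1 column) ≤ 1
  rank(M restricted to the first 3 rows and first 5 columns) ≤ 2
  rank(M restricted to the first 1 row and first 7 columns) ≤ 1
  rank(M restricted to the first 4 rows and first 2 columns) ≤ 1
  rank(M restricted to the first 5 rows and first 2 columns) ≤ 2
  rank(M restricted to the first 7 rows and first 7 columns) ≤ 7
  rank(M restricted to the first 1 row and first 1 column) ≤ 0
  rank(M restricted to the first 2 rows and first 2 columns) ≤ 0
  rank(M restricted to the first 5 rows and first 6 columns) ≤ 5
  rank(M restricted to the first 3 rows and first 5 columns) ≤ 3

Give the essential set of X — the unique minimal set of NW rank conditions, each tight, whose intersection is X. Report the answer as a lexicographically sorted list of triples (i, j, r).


Propagating the 24 rank bounds to every northwest block:

  row 1: 0, 0, 0, 0, 0, 1, 1
  row 2: 0, 0, 1, 1, 1, 2, 2
  row 3: 1, 1, 2, 2, 2, 3, 3
  row 4: 1, 1, 2, 2, 2, 3, 4
  row 5: 1, 2, 3, 3, 3, 4, 5
  row 6: 1, 2, 3, 3, 4, 5, 6
  row 7: 1, 2, 3, 4, 5, 6, 7

second differences of R give the permutation w = (6, 3, 1, 7, 2, 5, 4).

5 SE-corners of the 11-cell Rothe diagram give Ess(w):

[(1, 5, 0), (2, 2, 0), (4, 2, 1), (4, 5, 2), (6, 4, 3)]


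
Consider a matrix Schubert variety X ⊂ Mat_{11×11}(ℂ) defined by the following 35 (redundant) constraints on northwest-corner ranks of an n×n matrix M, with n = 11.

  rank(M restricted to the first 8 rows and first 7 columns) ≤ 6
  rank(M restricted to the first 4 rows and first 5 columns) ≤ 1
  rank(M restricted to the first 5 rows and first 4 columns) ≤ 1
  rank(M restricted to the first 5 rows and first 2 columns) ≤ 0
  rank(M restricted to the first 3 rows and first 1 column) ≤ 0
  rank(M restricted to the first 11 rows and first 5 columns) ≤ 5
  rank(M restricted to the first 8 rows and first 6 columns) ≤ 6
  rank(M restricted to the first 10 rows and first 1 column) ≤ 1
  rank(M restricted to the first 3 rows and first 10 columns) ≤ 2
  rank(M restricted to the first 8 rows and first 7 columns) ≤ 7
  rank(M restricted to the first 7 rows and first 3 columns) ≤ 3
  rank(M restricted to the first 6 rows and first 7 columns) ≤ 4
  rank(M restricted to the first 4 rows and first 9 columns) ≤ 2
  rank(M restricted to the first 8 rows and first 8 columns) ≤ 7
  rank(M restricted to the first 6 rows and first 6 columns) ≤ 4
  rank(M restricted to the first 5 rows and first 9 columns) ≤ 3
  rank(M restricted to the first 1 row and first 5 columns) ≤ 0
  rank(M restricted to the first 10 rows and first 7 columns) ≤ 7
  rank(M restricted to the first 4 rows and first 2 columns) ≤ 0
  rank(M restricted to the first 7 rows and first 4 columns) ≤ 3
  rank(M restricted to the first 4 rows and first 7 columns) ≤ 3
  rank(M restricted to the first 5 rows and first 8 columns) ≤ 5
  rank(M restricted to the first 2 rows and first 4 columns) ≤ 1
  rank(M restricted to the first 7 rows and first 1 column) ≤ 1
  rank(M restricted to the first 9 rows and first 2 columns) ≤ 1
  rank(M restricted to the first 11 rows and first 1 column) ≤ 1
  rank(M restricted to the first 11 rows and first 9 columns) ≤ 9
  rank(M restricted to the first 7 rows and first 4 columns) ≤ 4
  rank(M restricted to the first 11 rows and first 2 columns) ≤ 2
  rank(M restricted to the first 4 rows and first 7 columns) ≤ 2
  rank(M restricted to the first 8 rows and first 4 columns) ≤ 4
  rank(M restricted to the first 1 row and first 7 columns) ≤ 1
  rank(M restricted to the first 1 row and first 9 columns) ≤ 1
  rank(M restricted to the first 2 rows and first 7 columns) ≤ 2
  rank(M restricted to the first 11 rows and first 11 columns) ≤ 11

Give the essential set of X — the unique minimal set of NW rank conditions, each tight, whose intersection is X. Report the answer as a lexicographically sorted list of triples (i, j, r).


Propagating the 35 rank bounds to every northwest block:

  i=1: 0 0 0 0 0 1 1 1 1 1 1
  i=2: 0 0 1 1 1 2 2 2 2 2 2
  i=3: 0 0 1 1 1 2 2 2 2 2 3
  i=4: 0 0 1 1 1 2 2 2 2 3 4
  i=5: 0 0 1 1 2 3 3 3 3 4 5
  i=6: 1 1 2 2 3 4 4 4 4 5 6
  i=7: 1 1 2 3 4 5 5 5 5 6 7
  i=8: 1 1 2 3 4 5 6 6 6 7 8
  i=9: 1 1 2 3 4 5 6 7 7 8 9
  i=10: 1 2 3 4 5 6 7 8 8 9 10
  i=11: 1 2 3 4 5 6 7 8 9 10 11

reading off 1-entries of Δ²R: w = (6, 3, 11, 10, 5, 1, 4, 7, 8, 2, 9).

Rothe diagram D(w) (28 cells), 7 SE-corners (essential conditions):

[(1, 5, 0), (3, 10, 2), (4, 5, 1), (4, 9, 2), (5, 2, 0), (5, 4, 1), (9, 2, 1)]


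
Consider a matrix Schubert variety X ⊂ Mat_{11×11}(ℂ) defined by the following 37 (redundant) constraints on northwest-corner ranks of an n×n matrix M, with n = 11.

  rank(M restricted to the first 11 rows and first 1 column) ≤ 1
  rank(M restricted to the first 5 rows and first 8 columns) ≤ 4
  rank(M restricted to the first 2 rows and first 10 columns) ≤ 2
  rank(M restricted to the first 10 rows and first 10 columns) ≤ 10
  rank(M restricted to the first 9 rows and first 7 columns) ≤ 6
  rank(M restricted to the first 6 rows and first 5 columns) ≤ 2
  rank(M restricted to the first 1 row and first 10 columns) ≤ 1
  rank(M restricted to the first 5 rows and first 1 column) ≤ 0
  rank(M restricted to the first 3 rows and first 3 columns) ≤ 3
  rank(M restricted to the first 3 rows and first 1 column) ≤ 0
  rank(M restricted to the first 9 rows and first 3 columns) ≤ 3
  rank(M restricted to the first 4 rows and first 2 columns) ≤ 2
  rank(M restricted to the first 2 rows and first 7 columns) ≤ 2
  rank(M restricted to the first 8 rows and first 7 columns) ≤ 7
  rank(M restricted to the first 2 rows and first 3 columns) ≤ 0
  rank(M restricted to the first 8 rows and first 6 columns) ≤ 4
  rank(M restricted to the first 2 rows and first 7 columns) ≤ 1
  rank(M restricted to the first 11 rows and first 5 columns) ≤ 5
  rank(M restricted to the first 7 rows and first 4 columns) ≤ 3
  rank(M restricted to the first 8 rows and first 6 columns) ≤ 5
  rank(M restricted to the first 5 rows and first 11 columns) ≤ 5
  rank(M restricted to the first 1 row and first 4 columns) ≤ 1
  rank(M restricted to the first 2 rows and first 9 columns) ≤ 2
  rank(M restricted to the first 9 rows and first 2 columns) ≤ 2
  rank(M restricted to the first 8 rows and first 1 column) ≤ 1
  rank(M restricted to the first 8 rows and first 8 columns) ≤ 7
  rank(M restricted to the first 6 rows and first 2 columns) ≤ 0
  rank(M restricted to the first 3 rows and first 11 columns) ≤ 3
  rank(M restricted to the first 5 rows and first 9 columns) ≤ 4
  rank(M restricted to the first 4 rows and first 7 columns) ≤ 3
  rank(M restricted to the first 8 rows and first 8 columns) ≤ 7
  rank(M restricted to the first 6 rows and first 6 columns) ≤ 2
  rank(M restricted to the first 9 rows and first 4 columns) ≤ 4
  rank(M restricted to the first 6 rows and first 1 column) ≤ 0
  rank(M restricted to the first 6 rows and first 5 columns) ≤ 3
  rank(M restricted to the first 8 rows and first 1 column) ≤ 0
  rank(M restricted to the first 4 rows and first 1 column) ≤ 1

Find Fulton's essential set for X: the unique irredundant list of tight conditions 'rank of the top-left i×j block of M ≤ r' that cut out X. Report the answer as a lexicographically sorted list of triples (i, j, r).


Propagating the 37 rank bounds to every northwest block:

  row 1: 0, 0, 0, 1, 1, 1, 1, 1, 1, 1, 1
  row 2: 0, 0, 0, 1, 1, 1, 1, 2, 2, 2, 2
  row 3: 0, 0, 1, 2, 2, 2, 2, 3, 3, 3, 3
  row 4: 0, 0, 1, 2, 2, 2, 3, 4, 4, 4, 4
  row 5: 0, 0, 1, 2, 2, 2, 3, 4, 4, 5, 5
  row 6: 0, 0, 1, 2, 2, 2, 3, 4, 5, 6, 6
  row 7: 0, 1, 2, 3, 3, 3, 4, 5, 6, 7, 7
  row 8: 0, 1, 2, 3, 4, 4, 5, 6, 7, 8, 8
  row 9: 1, 2, 3, 4, 5, 5, 6, 7, 8, 9, 9
  row 10: 1, 2, 3, 4, 5, 6, 7, 8, 9, 10, 10
  row 11: 1, 2, 3, 4, 5, 6, 7, 8, 9, 10, 11

hence w(1..11) = (4, 8, 3, 7, 10, 9, 2, 5, 1, 6, 11).

D(w) has 26 cells with 6 SE-corners; essential set:

[(2, 3, 0), (2, 7, 1), (5, 9, 4), (6, 2, 0), (6, 6, 2), (8, 1, 0)]


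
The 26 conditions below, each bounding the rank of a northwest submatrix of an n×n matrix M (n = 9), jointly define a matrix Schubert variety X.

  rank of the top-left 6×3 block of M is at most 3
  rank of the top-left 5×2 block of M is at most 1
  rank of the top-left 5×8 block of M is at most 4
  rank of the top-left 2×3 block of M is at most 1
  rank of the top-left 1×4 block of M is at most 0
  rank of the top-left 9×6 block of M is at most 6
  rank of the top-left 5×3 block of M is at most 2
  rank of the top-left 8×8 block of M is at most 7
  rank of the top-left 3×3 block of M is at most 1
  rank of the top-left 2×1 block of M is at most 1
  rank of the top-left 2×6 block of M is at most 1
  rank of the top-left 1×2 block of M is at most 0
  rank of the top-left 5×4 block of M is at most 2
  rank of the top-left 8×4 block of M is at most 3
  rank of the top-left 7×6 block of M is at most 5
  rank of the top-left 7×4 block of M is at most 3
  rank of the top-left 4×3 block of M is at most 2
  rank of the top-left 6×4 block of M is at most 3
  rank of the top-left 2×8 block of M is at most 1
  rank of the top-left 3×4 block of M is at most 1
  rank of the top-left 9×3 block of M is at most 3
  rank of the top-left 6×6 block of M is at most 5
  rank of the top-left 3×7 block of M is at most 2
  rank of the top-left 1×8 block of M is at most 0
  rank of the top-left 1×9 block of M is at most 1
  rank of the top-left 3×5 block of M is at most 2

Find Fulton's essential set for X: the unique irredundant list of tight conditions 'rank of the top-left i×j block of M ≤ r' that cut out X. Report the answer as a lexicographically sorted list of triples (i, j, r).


Rank table r_w(9×9) implied by the 26 constraints:

  R[1]: 0  0  0  0  0  0  0  0  1
  R[2]: 1  1  1  1  1  1  1  1  2
  R[3]: 1  1  1  1  2  2  2  2  3
  R[4]: 1  1  2  2  3  3  3  3  4
  R[5]: 1  1  2  2  3  4  4  4  5
  R[6]: 1  2  3  3  4  5  5  5  6
  R[7]: 1  2  3  3  4  5  6  6  7
  R[8]: 1  2  3  3  4  5  6  7  8
  R[9]: 1  2  3  4  5  6  7  8  9

giving w = (9, 1, 5, 3, 6, 2, 7, 8, 4) via Δ²R.

5 SE-corners of the 16-cell Rothe diagram give Ess(w):

[(1, 8, 0), (3, 4, 1), (5, 2, 1), (5, 4, 2), (8, 4, 3)]


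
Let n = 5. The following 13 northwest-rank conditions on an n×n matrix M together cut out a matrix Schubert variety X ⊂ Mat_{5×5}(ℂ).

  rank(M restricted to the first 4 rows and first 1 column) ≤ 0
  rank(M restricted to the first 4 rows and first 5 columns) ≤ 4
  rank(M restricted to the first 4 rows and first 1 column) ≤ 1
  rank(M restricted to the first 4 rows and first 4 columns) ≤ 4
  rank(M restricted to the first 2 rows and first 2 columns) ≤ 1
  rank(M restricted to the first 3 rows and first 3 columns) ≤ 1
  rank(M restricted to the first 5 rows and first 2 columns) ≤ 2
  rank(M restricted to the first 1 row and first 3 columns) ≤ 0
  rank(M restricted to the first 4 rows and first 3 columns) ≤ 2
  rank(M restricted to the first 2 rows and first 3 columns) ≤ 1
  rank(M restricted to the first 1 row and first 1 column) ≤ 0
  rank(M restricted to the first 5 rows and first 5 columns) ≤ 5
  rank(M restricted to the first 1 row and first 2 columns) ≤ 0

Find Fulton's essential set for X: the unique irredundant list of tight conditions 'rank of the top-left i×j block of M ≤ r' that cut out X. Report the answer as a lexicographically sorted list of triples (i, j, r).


The tightest implied rank at each (i,j), from the 13 conditions:

  row 1: 0 | 0 | 0 | 1 | 1
  row 2: 0 | 1 | 1 | 2 | 2
  row 3: 0 | 1 | 1 | 2 | 3
  row 4: 0 | 1 | 2 | 3 | 4
  row 5: 1 | 2 | 3 | 4 | 5

reading off 1-entries of Δ²R: w = (4, 2, 5, 3, 1).

D(w) has 7 cells with 3 SE-corners; essential set:

[(1, 3, 0), (3, 3, 1), (4, 1, 0)]


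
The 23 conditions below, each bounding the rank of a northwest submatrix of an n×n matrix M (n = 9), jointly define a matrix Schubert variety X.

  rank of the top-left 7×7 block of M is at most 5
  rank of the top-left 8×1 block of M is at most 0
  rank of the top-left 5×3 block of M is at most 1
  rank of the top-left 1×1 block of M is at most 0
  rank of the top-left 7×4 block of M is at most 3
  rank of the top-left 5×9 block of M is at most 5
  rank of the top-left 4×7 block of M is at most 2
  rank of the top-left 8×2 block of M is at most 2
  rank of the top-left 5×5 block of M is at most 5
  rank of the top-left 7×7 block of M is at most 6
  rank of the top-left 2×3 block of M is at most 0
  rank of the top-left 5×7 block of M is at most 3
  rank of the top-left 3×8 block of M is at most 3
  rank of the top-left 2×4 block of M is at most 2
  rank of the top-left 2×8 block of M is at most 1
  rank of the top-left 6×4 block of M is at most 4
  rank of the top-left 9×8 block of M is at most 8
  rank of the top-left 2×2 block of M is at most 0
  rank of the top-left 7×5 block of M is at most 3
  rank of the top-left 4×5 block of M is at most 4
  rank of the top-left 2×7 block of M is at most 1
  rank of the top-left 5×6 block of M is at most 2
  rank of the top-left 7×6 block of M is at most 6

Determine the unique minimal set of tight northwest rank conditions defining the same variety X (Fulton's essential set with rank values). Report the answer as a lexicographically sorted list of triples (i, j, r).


The tightest implied rank at each (i,j), from the 23 conditions:

  0 0 0 1 1 1 1 1 1
  0 0 0 1 1 1 1 1 2
  0 1 1 2 2 2 2 2 3
  0 1 1 2 2 2 2 3 4
  0 1 1 2 2 2 3 4 5
  0 1 2 3 3 3 4 5 6
  0 1 2 3 3 4 5 6 7
  0 1 2 3 4 5 6 7 8
  1 2 3 4 5 6 7 8 9

hence w(1..9) = (4, 9, 2, 8, 7, 3, 6, 5, 1).

7 SE-corners of the 24-cell Rothe diagram give Ess(w):

[(2, 3, 0), (2, 8, 1), (4, 7, 2), (5, 3, 1), (5, 6, 2), (7, 5, 3), (8, 1, 0)]


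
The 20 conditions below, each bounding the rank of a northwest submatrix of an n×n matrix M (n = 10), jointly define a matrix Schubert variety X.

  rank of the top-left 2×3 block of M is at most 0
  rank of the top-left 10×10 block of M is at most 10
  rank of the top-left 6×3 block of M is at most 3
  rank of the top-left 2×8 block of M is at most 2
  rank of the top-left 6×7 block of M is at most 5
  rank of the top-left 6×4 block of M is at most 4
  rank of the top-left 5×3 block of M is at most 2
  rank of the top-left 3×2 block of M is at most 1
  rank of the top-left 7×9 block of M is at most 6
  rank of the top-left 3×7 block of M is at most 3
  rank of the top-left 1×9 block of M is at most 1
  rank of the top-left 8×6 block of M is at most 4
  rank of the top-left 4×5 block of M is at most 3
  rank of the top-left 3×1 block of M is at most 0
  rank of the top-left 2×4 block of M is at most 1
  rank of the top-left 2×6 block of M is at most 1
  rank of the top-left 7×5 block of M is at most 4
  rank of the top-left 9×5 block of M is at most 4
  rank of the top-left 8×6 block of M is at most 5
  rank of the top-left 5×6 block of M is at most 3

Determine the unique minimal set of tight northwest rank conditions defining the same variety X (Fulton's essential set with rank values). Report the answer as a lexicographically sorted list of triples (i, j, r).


Computing R[i][j] = min implied NW-rank bound (n=10, 20 conditions):

  R[1]: 0  0  0  1  1  1  1  1  1  1
  R[2]: 0  0  0  1  1  1  2  2  2  2
  R[3]: 0  1  1  2  2  2  3  3  3  3
  R[4]: 1  2  2  3  3  3  4  4  4  4
  R[5]: 1  2  2  3  3  3  4  5  5  5
  R[6]: 1  2  3  4  4  4  5  6  6  6
  R[7]: 1  2  3  4  4  4  5  6  6  7
  R[8]: 1  2  3  4  4  4  5  6  7  8
  R[9]: 1  2  3  4  4  5  6  7  8  9
  R[10]: 1  2  3  4  5  6  7  8  9  10

the unique w with this rank table is (4, 7, 2, 1, 8, 3, 10, 9, 6, 5).

D(w) has 18 cells with 8 SE-corners; essential set:

[(2, 3, 0), (2, 6, 1), (3, 1, 0), (5, 3, 2), (5, 6, 3), (7, 9, 6), (8, 6, 4), (9, 5, 4)]


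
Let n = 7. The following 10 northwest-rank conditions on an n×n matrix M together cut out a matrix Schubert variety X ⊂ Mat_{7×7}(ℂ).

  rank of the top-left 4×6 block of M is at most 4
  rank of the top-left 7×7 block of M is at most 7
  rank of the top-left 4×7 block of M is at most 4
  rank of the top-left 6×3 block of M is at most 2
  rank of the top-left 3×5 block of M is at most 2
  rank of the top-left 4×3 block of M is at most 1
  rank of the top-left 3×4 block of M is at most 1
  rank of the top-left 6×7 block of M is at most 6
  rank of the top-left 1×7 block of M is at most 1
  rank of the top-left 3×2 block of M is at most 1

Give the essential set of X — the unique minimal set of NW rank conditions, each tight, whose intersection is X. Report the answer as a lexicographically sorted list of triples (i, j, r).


Reconstructing r_w from the 10 given conditions:

  R[1]: 1 1 1 1 1 1 1
  R[2]: 1 1 1 1 2 2 2
  R[3]: 1 1 1 1 2 3 3
  R[4]: 1 1 1 2 3 4 4
  R[5]: 1 2 2 3 4 5 5
  R[6]: 1 2 2 3 4 5 6
  R[7]: 1 2 3 4 5 6 7

the unique w with this rank table is (1, 5, 6, 4, 2, 7, 3).

Rothe diagram D(w) (9 cells), 3 SE-corners (essential conditions):

[(3, 4, 1), (4, 3, 1), (6, 3, 2)]
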